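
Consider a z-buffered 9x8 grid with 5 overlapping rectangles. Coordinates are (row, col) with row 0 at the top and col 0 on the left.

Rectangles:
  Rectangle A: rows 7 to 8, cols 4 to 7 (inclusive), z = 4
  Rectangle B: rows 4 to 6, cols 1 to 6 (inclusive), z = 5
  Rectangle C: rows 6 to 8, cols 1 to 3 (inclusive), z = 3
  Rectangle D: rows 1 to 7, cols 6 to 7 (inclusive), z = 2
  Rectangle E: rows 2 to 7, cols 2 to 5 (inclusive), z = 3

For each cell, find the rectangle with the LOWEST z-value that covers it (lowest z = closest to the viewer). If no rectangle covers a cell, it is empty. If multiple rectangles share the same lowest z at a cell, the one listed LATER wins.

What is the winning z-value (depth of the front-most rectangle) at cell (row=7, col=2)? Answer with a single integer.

Answer: 3

Derivation:
Check cell (7,2):
  A: rows 7-8 cols 4-7 -> outside (col miss)
  B: rows 4-6 cols 1-6 -> outside (row miss)
  C: rows 6-8 cols 1-3 z=3 -> covers; best now C (z=3)
  D: rows 1-7 cols 6-7 -> outside (col miss)
  E: rows 2-7 cols 2-5 z=3 -> covers; best now E (z=3)
Winner: E at z=3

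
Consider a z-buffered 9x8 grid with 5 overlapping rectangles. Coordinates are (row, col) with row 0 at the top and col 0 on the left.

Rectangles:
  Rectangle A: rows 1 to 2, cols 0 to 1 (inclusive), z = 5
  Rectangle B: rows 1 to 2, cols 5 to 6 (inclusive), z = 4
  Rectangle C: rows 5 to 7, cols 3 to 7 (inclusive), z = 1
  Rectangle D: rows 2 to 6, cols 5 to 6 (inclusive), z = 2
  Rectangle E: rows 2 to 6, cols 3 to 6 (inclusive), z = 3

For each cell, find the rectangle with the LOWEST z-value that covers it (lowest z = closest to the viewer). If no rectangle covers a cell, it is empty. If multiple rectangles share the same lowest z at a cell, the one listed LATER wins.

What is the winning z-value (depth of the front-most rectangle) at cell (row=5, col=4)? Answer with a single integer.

Answer: 1

Derivation:
Check cell (5,4):
  A: rows 1-2 cols 0-1 -> outside (row miss)
  B: rows 1-2 cols 5-6 -> outside (row miss)
  C: rows 5-7 cols 3-7 z=1 -> covers; best now C (z=1)
  D: rows 2-6 cols 5-6 -> outside (col miss)
  E: rows 2-6 cols 3-6 z=3 -> covers; best now C (z=1)
Winner: C at z=1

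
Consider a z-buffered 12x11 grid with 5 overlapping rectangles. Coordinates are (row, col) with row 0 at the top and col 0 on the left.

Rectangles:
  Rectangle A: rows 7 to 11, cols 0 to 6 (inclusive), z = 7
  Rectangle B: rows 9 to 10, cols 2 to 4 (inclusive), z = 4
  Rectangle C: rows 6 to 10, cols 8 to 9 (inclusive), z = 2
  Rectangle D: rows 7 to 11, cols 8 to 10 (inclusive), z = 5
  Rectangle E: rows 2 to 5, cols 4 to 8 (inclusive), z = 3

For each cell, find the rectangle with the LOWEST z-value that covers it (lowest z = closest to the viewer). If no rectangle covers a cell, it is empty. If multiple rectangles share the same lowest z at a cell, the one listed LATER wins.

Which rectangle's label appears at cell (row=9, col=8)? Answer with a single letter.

Answer: C

Derivation:
Check cell (9,8):
  A: rows 7-11 cols 0-6 -> outside (col miss)
  B: rows 9-10 cols 2-4 -> outside (col miss)
  C: rows 6-10 cols 8-9 z=2 -> covers; best now C (z=2)
  D: rows 7-11 cols 8-10 z=5 -> covers; best now C (z=2)
  E: rows 2-5 cols 4-8 -> outside (row miss)
Winner: C at z=2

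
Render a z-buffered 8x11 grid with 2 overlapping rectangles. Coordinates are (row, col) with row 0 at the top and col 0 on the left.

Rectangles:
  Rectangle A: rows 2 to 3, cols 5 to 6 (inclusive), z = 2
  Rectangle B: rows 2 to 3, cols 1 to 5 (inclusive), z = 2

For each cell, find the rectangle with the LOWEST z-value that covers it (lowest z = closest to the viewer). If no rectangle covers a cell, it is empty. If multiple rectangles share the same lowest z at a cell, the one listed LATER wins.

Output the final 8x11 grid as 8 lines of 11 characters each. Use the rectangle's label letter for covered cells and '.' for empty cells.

...........
...........
.BBBBBA....
.BBBBBA....
...........
...........
...........
...........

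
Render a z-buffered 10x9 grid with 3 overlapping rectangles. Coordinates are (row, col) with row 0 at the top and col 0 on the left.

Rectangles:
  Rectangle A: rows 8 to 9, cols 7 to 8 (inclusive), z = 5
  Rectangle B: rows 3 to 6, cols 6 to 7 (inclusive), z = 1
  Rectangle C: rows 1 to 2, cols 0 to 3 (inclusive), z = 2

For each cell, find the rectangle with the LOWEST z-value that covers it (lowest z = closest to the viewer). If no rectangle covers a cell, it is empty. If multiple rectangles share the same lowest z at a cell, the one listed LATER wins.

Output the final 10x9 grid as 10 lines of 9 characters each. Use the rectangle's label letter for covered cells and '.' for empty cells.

.........
CCCC.....
CCCC.....
......BB.
......BB.
......BB.
......BB.
.........
.......AA
.......AA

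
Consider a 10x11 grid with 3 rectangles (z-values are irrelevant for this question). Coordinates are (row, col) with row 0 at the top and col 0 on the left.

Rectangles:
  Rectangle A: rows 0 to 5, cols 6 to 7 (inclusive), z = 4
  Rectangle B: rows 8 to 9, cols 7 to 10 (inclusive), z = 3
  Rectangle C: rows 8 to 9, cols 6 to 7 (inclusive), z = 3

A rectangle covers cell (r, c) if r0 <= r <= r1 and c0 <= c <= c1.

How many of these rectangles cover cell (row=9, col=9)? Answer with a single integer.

Check cell (9,9):
  A: rows 0-5 cols 6-7 -> outside (row miss)
  B: rows 8-9 cols 7-10 -> covers
  C: rows 8-9 cols 6-7 -> outside (col miss)
Count covering = 1

Answer: 1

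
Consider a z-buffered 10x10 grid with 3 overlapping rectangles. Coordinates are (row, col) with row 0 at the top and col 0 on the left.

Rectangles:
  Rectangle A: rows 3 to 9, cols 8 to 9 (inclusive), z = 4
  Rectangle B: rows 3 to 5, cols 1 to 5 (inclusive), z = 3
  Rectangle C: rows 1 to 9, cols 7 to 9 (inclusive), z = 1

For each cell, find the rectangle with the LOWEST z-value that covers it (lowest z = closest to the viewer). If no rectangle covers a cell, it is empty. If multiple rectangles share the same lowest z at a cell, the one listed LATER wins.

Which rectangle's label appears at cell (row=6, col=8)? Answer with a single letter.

Check cell (6,8):
  A: rows 3-9 cols 8-9 z=4 -> covers; best now A (z=4)
  B: rows 3-5 cols 1-5 -> outside (row miss)
  C: rows 1-9 cols 7-9 z=1 -> covers; best now C (z=1)
Winner: C at z=1

Answer: C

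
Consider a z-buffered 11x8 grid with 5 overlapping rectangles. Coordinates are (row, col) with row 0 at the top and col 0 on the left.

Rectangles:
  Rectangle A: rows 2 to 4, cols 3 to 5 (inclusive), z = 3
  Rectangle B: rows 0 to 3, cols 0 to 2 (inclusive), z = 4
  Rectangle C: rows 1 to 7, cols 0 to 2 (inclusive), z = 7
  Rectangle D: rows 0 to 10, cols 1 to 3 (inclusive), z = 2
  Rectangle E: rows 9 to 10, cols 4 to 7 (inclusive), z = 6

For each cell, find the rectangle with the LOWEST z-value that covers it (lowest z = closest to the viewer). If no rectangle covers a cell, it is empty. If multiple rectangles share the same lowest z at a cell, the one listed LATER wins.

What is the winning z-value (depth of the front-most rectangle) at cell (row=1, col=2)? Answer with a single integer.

Answer: 2

Derivation:
Check cell (1,2):
  A: rows 2-4 cols 3-5 -> outside (row miss)
  B: rows 0-3 cols 0-2 z=4 -> covers; best now B (z=4)
  C: rows 1-7 cols 0-2 z=7 -> covers; best now B (z=4)
  D: rows 0-10 cols 1-3 z=2 -> covers; best now D (z=2)
  E: rows 9-10 cols 4-7 -> outside (row miss)
Winner: D at z=2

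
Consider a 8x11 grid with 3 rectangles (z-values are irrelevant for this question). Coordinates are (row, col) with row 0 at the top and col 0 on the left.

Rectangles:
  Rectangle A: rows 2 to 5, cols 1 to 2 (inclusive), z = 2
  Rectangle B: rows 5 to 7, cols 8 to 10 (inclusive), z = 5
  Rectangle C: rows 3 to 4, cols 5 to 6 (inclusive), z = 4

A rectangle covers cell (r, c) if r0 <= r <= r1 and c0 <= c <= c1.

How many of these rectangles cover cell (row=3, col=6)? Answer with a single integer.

Check cell (3,6):
  A: rows 2-5 cols 1-2 -> outside (col miss)
  B: rows 5-7 cols 8-10 -> outside (row miss)
  C: rows 3-4 cols 5-6 -> covers
Count covering = 1

Answer: 1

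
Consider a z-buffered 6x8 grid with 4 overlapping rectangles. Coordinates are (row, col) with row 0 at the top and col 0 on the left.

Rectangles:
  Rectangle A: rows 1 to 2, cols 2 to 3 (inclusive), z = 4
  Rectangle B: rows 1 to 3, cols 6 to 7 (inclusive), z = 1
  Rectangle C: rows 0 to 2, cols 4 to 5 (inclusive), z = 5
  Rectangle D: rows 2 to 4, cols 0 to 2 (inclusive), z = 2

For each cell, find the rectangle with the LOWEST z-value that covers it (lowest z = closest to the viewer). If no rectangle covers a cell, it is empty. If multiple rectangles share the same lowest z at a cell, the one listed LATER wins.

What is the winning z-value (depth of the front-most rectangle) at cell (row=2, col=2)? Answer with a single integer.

Check cell (2,2):
  A: rows 1-2 cols 2-3 z=4 -> covers; best now A (z=4)
  B: rows 1-3 cols 6-7 -> outside (col miss)
  C: rows 0-2 cols 4-5 -> outside (col miss)
  D: rows 2-4 cols 0-2 z=2 -> covers; best now D (z=2)
Winner: D at z=2

Answer: 2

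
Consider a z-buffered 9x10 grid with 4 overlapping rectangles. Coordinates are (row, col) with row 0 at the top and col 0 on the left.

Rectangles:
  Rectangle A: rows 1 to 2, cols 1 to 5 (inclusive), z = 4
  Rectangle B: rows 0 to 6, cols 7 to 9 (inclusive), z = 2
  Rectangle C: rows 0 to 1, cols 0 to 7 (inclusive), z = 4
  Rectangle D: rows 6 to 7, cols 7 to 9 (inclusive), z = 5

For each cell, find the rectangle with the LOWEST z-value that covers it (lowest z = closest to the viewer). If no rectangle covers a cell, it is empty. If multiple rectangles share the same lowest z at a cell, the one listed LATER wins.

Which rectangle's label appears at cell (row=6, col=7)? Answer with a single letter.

Check cell (6,7):
  A: rows 1-2 cols 1-5 -> outside (row miss)
  B: rows 0-6 cols 7-9 z=2 -> covers; best now B (z=2)
  C: rows 0-1 cols 0-7 -> outside (row miss)
  D: rows 6-7 cols 7-9 z=5 -> covers; best now B (z=2)
Winner: B at z=2

Answer: B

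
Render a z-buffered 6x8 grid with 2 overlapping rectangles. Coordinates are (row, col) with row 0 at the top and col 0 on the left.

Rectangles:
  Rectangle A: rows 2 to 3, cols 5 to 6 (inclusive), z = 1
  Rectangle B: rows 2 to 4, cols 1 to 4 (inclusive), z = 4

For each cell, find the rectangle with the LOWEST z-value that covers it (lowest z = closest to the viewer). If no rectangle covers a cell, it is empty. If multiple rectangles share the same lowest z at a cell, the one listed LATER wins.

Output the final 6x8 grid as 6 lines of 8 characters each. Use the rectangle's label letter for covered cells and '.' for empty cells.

........
........
.BBBBAA.
.BBBBAA.
.BBBB...
........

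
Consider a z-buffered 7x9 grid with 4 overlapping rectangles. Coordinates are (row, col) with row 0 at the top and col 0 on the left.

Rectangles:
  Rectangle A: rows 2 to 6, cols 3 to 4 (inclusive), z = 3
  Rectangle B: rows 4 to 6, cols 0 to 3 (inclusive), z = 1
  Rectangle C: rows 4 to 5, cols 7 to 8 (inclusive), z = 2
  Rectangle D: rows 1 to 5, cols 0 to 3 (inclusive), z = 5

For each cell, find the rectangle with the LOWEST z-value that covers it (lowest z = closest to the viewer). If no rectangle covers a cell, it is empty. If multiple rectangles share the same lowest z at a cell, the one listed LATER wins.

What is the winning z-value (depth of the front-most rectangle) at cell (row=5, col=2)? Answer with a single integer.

Answer: 1

Derivation:
Check cell (5,2):
  A: rows 2-6 cols 3-4 -> outside (col miss)
  B: rows 4-6 cols 0-3 z=1 -> covers; best now B (z=1)
  C: rows 4-5 cols 7-8 -> outside (col miss)
  D: rows 1-5 cols 0-3 z=5 -> covers; best now B (z=1)
Winner: B at z=1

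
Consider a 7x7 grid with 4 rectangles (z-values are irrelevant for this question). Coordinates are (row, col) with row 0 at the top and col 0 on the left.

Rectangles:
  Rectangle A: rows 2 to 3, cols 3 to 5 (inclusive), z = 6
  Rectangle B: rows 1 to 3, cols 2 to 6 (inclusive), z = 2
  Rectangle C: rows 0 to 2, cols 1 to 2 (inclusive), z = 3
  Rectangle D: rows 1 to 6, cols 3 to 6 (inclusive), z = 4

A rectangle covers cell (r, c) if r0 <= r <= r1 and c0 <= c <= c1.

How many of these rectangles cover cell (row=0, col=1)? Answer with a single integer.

Answer: 1

Derivation:
Check cell (0,1):
  A: rows 2-3 cols 3-5 -> outside (row miss)
  B: rows 1-3 cols 2-6 -> outside (row miss)
  C: rows 0-2 cols 1-2 -> covers
  D: rows 1-6 cols 3-6 -> outside (row miss)
Count covering = 1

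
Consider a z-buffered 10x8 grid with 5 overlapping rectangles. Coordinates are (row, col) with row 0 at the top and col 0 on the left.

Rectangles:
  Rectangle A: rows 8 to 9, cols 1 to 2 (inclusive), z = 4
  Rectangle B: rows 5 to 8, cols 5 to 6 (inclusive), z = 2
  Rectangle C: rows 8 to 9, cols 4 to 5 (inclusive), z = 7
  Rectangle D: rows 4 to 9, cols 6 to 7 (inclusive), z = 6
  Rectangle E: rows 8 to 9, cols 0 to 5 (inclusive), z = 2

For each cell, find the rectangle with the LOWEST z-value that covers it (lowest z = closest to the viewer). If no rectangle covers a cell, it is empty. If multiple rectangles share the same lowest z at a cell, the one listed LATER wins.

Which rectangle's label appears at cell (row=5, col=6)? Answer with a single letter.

Answer: B

Derivation:
Check cell (5,6):
  A: rows 8-9 cols 1-2 -> outside (row miss)
  B: rows 5-8 cols 5-6 z=2 -> covers; best now B (z=2)
  C: rows 8-9 cols 4-5 -> outside (row miss)
  D: rows 4-9 cols 6-7 z=6 -> covers; best now B (z=2)
  E: rows 8-9 cols 0-5 -> outside (row miss)
Winner: B at z=2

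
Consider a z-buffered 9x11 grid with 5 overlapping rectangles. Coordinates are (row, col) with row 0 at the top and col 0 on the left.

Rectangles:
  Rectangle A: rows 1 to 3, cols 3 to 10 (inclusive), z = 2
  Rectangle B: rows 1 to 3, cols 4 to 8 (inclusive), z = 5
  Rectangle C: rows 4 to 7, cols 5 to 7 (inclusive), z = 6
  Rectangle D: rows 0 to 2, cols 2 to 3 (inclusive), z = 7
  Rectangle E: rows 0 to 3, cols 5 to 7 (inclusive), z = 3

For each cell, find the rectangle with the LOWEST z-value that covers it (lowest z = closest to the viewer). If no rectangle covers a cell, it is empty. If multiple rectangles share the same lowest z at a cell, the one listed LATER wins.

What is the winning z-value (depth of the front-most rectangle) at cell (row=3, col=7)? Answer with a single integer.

Check cell (3,7):
  A: rows 1-3 cols 3-10 z=2 -> covers; best now A (z=2)
  B: rows 1-3 cols 4-8 z=5 -> covers; best now A (z=2)
  C: rows 4-7 cols 5-7 -> outside (row miss)
  D: rows 0-2 cols 2-3 -> outside (row miss)
  E: rows 0-3 cols 5-7 z=3 -> covers; best now A (z=2)
Winner: A at z=2

Answer: 2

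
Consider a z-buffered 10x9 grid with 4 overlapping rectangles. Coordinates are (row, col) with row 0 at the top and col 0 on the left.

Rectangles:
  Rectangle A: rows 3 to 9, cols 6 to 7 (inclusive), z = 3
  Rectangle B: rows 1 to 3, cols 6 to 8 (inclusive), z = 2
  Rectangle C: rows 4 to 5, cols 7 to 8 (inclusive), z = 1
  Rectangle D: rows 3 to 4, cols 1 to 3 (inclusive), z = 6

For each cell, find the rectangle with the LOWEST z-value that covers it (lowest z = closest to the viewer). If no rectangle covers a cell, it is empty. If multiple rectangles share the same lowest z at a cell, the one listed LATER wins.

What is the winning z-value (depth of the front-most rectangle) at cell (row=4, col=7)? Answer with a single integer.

Answer: 1

Derivation:
Check cell (4,7):
  A: rows 3-9 cols 6-7 z=3 -> covers; best now A (z=3)
  B: rows 1-3 cols 6-8 -> outside (row miss)
  C: rows 4-5 cols 7-8 z=1 -> covers; best now C (z=1)
  D: rows 3-4 cols 1-3 -> outside (col miss)
Winner: C at z=1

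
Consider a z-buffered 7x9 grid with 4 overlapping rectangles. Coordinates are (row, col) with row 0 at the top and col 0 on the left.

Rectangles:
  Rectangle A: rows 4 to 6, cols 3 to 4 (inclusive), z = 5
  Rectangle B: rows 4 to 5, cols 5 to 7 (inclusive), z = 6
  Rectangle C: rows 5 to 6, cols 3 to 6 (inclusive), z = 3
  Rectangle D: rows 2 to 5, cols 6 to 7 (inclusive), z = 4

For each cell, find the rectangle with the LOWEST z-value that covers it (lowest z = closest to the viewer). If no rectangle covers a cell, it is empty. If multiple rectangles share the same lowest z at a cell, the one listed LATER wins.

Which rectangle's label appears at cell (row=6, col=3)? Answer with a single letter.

Answer: C

Derivation:
Check cell (6,3):
  A: rows 4-6 cols 3-4 z=5 -> covers; best now A (z=5)
  B: rows 4-5 cols 5-7 -> outside (row miss)
  C: rows 5-6 cols 3-6 z=3 -> covers; best now C (z=3)
  D: rows 2-5 cols 6-7 -> outside (row miss)
Winner: C at z=3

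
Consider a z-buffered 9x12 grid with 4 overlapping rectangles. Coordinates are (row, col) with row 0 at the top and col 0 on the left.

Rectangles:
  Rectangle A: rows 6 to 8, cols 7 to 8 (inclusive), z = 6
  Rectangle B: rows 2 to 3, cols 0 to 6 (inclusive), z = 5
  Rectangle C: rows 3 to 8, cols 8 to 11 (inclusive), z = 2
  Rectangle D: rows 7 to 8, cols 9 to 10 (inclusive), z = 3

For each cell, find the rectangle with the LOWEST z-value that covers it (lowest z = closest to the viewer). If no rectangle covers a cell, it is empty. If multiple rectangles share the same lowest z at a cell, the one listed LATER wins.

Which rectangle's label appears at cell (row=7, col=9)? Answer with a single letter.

Answer: C

Derivation:
Check cell (7,9):
  A: rows 6-8 cols 7-8 -> outside (col miss)
  B: rows 2-3 cols 0-6 -> outside (row miss)
  C: rows 3-8 cols 8-11 z=2 -> covers; best now C (z=2)
  D: rows 7-8 cols 9-10 z=3 -> covers; best now C (z=2)
Winner: C at z=2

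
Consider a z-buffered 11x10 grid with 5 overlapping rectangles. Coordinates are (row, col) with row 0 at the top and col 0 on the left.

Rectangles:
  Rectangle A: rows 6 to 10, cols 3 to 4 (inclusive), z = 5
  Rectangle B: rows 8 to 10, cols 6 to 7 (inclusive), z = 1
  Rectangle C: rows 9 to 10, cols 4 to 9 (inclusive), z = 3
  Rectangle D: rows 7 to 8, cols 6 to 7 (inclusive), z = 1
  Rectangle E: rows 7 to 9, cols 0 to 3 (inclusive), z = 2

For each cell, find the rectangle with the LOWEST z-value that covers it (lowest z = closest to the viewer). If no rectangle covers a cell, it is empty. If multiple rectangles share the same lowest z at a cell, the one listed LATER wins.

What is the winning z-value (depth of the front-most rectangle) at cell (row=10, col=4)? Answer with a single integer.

Check cell (10,4):
  A: rows 6-10 cols 3-4 z=5 -> covers; best now A (z=5)
  B: rows 8-10 cols 6-7 -> outside (col miss)
  C: rows 9-10 cols 4-9 z=3 -> covers; best now C (z=3)
  D: rows 7-8 cols 6-7 -> outside (row miss)
  E: rows 7-9 cols 0-3 -> outside (row miss)
Winner: C at z=3

Answer: 3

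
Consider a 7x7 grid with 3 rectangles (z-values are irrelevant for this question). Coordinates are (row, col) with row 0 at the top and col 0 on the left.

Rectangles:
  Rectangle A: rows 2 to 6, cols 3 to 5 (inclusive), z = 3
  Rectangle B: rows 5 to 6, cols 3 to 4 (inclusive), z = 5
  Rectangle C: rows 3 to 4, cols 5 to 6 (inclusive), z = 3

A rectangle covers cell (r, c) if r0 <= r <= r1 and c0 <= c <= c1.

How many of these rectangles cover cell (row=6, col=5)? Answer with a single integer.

Check cell (6,5):
  A: rows 2-6 cols 3-5 -> covers
  B: rows 5-6 cols 3-4 -> outside (col miss)
  C: rows 3-4 cols 5-6 -> outside (row miss)
Count covering = 1

Answer: 1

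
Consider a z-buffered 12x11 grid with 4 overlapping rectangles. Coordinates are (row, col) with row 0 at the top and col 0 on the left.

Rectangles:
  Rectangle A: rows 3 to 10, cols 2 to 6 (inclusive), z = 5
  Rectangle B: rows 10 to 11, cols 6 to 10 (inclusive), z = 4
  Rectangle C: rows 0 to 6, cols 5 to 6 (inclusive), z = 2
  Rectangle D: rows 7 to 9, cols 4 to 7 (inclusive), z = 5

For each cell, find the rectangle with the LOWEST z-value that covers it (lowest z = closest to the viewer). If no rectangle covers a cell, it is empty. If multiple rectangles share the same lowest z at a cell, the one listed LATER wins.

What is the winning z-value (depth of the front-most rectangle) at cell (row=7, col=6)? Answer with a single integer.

Answer: 5

Derivation:
Check cell (7,6):
  A: rows 3-10 cols 2-6 z=5 -> covers; best now A (z=5)
  B: rows 10-11 cols 6-10 -> outside (row miss)
  C: rows 0-6 cols 5-6 -> outside (row miss)
  D: rows 7-9 cols 4-7 z=5 -> covers; best now D (z=5)
Winner: D at z=5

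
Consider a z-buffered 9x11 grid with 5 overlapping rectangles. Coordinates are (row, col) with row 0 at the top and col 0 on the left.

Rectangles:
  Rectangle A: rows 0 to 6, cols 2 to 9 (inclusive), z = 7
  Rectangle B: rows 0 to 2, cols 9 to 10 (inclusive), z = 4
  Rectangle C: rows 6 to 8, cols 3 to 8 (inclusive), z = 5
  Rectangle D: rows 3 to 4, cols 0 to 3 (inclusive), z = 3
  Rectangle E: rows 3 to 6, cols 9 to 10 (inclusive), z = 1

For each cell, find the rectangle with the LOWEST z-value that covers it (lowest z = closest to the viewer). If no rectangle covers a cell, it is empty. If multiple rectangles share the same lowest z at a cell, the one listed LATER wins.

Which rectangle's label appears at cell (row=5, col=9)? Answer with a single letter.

Answer: E

Derivation:
Check cell (5,9):
  A: rows 0-6 cols 2-9 z=7 -> covers; best now A (z=7)
  B: rows 0-2 cols 9-10 -> outside (row miss)
  C: rows 6-8 cols 3-8 -> outside (row miss)
  D: rows 3-4 cols 0-3 -> outside (row miss)
  E: rows 3-6 cols 9-10 z=1 -> covers; best now E (z=1)
Winner: E at z=1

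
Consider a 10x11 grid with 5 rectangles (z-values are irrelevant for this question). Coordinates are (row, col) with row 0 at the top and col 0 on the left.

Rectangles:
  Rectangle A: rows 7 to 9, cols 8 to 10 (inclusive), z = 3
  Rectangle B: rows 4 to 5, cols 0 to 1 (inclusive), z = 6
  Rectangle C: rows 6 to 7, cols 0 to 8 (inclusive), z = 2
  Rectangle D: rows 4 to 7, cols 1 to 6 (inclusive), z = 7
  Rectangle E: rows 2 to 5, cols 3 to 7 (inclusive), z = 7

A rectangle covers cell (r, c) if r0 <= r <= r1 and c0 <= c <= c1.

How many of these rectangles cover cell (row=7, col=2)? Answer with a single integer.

Check cell (7,2):
  A: rows 7-9 cols 8-10 -> outside (col miss)
  B: rows 4-5 cols 0-1 -> outside (row miss)
  C: rows 6-7 cols 0-8 -> covers
  D: rows 4-7 cols 1-6 -> covers
  E: rows 2-5 cols 3-7 -> outside (row miss)
Count covering = 2

Answer: 2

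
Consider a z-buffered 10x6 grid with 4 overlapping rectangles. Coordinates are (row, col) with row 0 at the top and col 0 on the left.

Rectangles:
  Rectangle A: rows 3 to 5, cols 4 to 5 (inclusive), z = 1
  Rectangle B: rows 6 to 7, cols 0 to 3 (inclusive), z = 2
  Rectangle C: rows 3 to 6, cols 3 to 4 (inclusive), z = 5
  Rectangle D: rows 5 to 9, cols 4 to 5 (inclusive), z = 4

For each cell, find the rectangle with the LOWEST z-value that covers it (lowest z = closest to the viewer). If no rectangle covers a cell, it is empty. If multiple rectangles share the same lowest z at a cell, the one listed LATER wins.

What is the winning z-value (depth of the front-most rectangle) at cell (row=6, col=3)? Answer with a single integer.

Answer: 2

Derivation:
Check cell (6,3):
  A: rows 3-5 cols 4-5 -> outside (row miss)
  B: rows 6-7 cols 0-3 z=2 -> covers; best now B (z=2)
  C: rows 3-6 cols 3-4 z=5 -> covers; best now B (z=2)
  D: rows 5-9 cols 4-5 -> outside (col miss)
Winner: B at z=2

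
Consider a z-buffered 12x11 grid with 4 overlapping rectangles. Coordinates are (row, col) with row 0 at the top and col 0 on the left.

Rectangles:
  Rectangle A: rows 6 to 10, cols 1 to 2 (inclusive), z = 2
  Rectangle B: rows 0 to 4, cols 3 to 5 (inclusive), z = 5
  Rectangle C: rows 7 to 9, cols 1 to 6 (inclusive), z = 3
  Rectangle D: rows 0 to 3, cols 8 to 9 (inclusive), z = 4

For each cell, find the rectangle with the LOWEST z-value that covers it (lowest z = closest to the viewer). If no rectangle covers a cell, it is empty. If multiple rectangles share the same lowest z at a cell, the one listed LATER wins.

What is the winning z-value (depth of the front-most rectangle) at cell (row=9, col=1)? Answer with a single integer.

Answer: 2

Derivation:
Check cell (9,1):
  A: rows 6-10 cols 1-2 z=2 -> covers; best now A (z=2)
  B: rows 0-4 cols 3-5 -> outside (row miss)
  C: rows 7-9 cols 1-6 z=3 -> covers; best now A (z=2)
  D: rows 0-3 cols 8-9 -> outside (row miss)
Winner: A at z=2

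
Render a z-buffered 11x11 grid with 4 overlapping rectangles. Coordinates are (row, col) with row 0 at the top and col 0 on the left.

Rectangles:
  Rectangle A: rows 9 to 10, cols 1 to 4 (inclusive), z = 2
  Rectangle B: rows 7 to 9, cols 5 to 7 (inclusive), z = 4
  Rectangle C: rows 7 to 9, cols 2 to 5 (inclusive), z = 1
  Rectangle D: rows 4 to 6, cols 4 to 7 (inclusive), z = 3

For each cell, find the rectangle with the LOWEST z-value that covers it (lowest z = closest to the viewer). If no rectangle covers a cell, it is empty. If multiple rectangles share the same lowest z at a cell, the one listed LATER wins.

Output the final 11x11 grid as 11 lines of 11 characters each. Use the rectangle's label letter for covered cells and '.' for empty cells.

...........
...........
...........
...........
....DDDD...
....DDDD...
....DDDD...
..CCCCBB...
..CCCCBB...
.ACCCCBB...
.AAAA......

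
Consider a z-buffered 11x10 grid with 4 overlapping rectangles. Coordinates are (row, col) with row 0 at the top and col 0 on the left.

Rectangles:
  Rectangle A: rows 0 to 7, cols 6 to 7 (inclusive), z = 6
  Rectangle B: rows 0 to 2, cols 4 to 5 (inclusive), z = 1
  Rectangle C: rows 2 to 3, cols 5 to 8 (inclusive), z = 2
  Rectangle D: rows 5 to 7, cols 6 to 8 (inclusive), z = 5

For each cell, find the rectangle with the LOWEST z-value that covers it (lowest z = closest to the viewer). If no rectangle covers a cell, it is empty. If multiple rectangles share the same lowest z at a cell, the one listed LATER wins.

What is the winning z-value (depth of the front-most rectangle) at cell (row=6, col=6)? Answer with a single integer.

Answer: 5

Derivation:
Check cell (6,6):
  A: rows 0-7 cols 6-7 z=6 -> covers; best now A (z=6)
  B: rows 0-2 cols 4-5 -> outside (row miss)
  C: rows 2-3 cols 5-8 -> outside (row miss)
  D: rows 5-7 cols 6-8 z=5 -> covers; best now D (z=5)
Winner: D at z=5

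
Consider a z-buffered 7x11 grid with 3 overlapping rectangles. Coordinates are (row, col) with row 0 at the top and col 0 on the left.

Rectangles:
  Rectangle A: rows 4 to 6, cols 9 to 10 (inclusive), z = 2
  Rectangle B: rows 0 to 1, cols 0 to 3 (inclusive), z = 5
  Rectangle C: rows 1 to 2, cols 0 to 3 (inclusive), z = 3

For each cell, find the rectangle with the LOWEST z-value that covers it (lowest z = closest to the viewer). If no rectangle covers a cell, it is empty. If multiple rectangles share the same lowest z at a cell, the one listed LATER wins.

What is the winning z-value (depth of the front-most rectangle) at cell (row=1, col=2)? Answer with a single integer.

Answer: 3

Derivation:
Check cell (1,2):
  A: rows 4-6 cols 9-10 -> outside (row miss)
  B: rows 0-1 cols 0-3 z=5 -> covers; best now B (z=5)
  C: rows 1-2 cols 0-3 z=3 -> covers; best now C (z=3)
Winner: C at z=3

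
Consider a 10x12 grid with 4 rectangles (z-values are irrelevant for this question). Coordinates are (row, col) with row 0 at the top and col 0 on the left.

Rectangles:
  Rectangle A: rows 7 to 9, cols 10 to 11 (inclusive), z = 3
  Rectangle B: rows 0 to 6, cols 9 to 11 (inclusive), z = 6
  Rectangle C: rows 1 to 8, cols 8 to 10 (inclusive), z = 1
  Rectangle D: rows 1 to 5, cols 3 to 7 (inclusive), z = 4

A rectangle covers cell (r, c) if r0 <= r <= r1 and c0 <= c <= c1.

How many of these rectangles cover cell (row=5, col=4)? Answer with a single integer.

Answer: 1

Derivation:
Check cell (5,4):
  A: rows 7-9 cols 10-11 -> outside (row miss)
  B: rows 0-6 cols 9-11 -> outside (col miss)
  C: rows 1-8 cols 8-10 -> outside (col miss)
  D: rows 1-5 cols 3-7 -> covers
Count covering = 1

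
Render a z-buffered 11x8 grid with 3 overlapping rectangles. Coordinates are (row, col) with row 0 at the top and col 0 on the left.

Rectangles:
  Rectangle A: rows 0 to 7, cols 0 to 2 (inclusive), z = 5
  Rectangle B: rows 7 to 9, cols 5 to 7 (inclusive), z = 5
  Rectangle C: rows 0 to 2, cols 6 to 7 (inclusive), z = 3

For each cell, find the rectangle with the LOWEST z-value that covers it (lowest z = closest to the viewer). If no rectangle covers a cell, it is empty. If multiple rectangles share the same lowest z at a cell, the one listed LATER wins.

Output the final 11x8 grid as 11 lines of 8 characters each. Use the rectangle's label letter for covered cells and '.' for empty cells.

AAA...CC
AAA...CC
AAA...CC
AAA.....
AAA.....
AAA.....
AAA.....
AAA..BBB
.....BBB
.....BBB
........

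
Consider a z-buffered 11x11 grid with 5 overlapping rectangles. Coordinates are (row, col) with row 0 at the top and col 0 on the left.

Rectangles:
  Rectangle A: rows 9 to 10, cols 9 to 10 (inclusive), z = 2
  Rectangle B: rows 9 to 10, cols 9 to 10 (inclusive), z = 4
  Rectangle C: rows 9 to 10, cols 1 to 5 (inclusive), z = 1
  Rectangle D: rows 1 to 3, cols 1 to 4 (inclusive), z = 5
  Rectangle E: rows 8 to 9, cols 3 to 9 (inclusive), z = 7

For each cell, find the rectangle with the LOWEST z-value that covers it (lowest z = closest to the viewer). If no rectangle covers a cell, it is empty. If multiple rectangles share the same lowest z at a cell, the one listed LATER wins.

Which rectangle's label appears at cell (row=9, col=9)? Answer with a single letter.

Check cell (9,9):
  A: rows 9-10 cols 9-10 z=2 -> covers; best now A (z=2)
  B: rows 9-10 cols 9-10 z=4 -> covers; best now A (z=2)
  C: rows 9-10 cols 1-5 -> outside (col miss)
  D: rows 1-3 cols 1-4 -> outside (row miss)
  E: rows 8-9 cols 3-9 z=7 -> covers; best now A (z=2)
Winner: A at z=2

Answer: A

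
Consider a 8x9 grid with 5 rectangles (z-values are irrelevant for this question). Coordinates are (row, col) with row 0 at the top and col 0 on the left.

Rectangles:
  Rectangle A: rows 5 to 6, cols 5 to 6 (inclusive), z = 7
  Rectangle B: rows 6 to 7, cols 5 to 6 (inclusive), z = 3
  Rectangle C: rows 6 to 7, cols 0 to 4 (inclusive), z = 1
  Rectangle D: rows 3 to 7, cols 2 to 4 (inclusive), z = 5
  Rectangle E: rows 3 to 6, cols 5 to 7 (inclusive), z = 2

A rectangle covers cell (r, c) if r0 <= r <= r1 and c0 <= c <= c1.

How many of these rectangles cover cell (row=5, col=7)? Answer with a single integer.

Check cell (5,7):
  A: rows 5-6 cols 5-6 -> outside (col miss)
  B: rows 6-7 cols 5-6 -> outside (row miss)
  C: rows 6-7 cols 0-4 -> outside (row miss)
  D: rows 3-7 cols 2-4 -> outside (col miss)
  E: rows 3-6 cols 5-7 -> covers
Count covering = 1

Answer: 1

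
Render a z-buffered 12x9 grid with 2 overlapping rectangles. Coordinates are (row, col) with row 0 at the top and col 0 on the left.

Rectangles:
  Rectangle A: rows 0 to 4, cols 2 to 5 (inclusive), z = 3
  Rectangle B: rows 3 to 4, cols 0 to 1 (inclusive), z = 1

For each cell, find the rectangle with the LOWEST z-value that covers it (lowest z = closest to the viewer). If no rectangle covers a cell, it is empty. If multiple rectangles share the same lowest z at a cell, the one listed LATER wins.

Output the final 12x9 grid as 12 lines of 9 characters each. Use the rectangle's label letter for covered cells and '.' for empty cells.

..AAAA...
..AAAA...
..AAAA...
BBAAAA...
BBAAAA...
.........
.........
.........
.........
.........
.........
.........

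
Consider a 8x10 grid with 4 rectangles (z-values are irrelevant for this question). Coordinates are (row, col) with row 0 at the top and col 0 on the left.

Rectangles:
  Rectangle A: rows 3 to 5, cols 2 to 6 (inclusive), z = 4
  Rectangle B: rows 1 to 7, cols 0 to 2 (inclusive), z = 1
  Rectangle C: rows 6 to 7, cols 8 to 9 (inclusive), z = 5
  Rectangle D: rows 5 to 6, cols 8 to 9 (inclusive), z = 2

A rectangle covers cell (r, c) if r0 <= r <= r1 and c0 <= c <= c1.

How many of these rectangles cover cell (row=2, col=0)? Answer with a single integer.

Check cell (2,0):
  A: rows 3-5 cols 2-6 -> outside (row miss)
  B: rows 1-7 cols 0-2 -> covers
  C: rows 6-7 cols 8-9 -> outside (row miss)
  D: rows 5-6 cols 8-9 -> outside (row miss)
Count covering = 1

Answer: 1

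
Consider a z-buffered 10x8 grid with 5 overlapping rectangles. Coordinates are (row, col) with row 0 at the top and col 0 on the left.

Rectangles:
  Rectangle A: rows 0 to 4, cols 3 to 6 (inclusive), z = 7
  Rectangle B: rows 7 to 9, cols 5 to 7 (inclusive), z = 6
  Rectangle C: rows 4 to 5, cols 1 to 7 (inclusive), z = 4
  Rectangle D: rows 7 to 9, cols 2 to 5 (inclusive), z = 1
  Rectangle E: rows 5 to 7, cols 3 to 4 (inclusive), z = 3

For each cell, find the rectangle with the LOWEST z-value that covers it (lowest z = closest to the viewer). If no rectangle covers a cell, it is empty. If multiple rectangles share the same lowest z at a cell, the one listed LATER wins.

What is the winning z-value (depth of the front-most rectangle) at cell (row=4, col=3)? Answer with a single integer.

Answer: 4

Derivation:
Check cell (4,3):
  A: rows 0-4 cols 3-6 z=7 -> covers; best now A (z=7)
  B: rows 7-9 cols 5-7 -> outside (row miss)
  C: rows 4-5 cols 1-7 z=4 -> covers; best now C (z=4)
  D: rows 7-9 cols 2-5 -> outside (row miss)
  E: rows 5-7 cols 3-4 -> outside (row miss)
Winner: C at z=4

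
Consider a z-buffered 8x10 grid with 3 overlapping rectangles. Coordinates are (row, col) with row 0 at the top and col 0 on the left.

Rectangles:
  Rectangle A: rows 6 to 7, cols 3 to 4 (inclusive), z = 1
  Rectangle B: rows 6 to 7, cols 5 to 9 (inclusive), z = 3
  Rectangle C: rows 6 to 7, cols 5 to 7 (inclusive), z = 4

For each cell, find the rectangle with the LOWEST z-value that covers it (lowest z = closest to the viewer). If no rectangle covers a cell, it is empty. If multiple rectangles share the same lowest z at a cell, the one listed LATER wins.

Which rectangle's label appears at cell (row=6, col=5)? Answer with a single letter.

Check cell (6,5):
  A: rows 6-7 cols 3-4 -> outside (col miss)
  B: rows 6-7 cols 5-9 z=3 -> covers; best now B (z=3)
  C: rows 6-7 cols 5-7 z=4 -> covers; best now B (z=3)
Winner: B at z=3

Answer: B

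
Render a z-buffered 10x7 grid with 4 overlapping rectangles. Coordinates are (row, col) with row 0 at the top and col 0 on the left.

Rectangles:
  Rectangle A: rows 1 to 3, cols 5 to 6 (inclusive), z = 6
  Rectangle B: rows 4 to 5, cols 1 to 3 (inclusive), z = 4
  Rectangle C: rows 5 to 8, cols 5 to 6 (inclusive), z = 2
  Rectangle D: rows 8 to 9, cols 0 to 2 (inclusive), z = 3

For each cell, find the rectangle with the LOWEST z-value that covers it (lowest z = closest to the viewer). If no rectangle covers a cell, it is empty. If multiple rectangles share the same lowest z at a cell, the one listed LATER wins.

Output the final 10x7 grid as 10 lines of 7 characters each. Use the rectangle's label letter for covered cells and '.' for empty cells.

.......
.....AA
.....AA
.....AA
.BBB...
.BBB.CC
.....CC
.....CC
DDD..CC
DDD....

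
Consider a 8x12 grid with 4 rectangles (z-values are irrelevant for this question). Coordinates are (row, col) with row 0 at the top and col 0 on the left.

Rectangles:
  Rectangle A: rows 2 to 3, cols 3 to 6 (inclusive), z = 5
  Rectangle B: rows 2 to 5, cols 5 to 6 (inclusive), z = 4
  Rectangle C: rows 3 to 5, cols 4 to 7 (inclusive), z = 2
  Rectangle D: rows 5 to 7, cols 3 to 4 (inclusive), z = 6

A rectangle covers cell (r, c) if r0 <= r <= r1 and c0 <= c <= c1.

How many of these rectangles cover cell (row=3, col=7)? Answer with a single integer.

Answer: 1

Derivation:
Check cell (3,7):
  A: rows 2-3 cols 3-6 -> outside (col miss)
  B: rows 2-5 cols 5-6 -> outside (col miss)
  C: rows 3-5 cols 4-7 -> covers
  D: rows 5-7 cols 3-4 -> outside (row miss)
Count covering = 1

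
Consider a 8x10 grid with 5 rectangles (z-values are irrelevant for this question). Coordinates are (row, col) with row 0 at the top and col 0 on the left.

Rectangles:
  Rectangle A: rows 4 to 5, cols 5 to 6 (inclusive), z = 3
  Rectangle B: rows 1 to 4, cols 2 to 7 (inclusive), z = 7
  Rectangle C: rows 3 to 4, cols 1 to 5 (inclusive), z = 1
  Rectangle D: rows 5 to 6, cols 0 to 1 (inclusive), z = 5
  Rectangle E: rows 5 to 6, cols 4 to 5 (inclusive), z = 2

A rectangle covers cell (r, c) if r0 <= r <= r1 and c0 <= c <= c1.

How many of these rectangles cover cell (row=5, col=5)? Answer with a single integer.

Check cell (5,5):
  A: rows 4-5 cols 5-6 -> covers
  B: rows 1-4 cols 2-7 -> outside (row miss)
  C: rows 3-4 cols 1-5 -> outside (row miss)
  D: rows 5-6 cols 0-1 -> outside (col miss)
  E: rows 5-6 cols 4-5 -> covers
Count covering = 2

Answer: 2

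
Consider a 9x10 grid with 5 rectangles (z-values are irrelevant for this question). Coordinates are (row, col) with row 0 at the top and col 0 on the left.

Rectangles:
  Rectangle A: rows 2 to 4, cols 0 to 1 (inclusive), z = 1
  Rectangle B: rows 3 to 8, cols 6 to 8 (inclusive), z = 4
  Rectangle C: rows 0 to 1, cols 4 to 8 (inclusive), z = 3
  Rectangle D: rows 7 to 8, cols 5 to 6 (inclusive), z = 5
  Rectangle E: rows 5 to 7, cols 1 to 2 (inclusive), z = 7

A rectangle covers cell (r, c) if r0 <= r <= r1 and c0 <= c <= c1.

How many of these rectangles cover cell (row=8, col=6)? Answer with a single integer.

Check cell (8,6):
  A: rows 2-4 cols 0-1 -> outside (row miss)
  B: rows 3-8 cols 6-8 -> covers
  C: rows 0-1 cols 4-8 -> outside (row miss)
  D: rows 7-8 cols 5-6 -> covers
  E: rows 5-7 cols 1-2 -> outside (row miss)
Count covering = 2

Answer: 2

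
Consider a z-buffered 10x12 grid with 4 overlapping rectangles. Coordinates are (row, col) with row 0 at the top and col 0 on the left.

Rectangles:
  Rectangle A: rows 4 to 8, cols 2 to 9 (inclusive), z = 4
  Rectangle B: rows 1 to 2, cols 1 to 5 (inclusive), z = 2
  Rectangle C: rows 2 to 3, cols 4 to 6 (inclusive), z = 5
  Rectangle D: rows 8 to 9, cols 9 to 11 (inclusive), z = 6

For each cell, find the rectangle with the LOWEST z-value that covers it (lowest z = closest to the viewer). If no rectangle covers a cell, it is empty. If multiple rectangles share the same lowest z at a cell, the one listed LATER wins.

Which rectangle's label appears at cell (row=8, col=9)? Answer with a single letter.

Check cell (8,9):
  A: rows 4-8 cols 2-9 z=4 -> covers; best now A (z=4)
  B: rows 1-2 cols 1-5 -> outside (row miss)
  C: rows 2-3 cols 4-6 -> outside (row miss)
  D: rows 8-9 cols 9-11 z=6 -> covers; best now A (z=4)
Winner: A at z=4

Answer: A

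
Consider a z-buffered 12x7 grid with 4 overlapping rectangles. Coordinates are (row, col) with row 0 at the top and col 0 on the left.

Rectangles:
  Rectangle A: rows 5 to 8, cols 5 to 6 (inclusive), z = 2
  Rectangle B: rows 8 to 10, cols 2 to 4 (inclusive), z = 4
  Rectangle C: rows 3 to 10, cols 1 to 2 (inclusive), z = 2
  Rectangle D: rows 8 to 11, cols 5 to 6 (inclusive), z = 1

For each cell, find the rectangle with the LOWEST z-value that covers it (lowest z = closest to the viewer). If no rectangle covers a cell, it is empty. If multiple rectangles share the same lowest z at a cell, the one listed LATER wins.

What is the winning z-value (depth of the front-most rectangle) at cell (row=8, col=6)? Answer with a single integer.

Answer: 1

Derivation:
Check cell (8,6):
  A: rows 5-8 cols 5-6 z=2 -> covers; best now A (z=2)
  B: rows 8-10 cols 2-4 -> outside (col miss)
  C: rows 3-10 cols 1-2 -> outside (col miss)
  D: rows 8-11 cols 5-6 z=1 -> covers; best now D (z=1)
Winner: D at z=1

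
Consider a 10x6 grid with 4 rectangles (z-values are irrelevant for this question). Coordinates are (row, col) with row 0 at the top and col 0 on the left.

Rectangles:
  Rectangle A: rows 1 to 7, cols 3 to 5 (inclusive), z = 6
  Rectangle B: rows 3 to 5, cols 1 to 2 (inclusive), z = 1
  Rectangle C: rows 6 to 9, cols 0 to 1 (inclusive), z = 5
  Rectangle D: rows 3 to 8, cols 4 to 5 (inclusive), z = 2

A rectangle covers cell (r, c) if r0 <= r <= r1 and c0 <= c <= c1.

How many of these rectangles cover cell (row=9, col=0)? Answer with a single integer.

Answer: 1

Derivation:
Check cell (9,0):
  A: rows 1-7 cols 3-5 -> outside (row miss)
  B: rows 3-5 cols 1-2 -> outside (row miss)
  C: rows 6-9 cols 0-1 -> covers
  D: rows 3-8 cols 4-5 -> outside (row miss)
Count covering = 1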